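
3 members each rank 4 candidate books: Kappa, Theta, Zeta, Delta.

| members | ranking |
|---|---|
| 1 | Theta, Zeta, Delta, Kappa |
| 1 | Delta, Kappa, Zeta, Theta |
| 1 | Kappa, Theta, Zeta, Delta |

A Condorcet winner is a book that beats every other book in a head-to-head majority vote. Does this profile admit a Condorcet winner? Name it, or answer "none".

Pairwise majorities:
Kappa vs Theta: 2 to 1, Kappa.
Kappa vs Zeta: 2 to 1, Kappa.
Kappa vs Delta: Kappa is ranked higher on 1 ballot, Delta on 2. Delta wins 2–1.
Theta vs Zeta: 1+1 = 2 for Theta, 1 for Zeta — Theta by 2–1.
Theta vs Delta: Theta preferred on 1+1 = 2 ballots; Theta wins 2–1.
Zeta vs Delta: Zeta preferred on 1+1 = 2 ballots; Zeta wins 2–1.
Each book drops at least one matchup (Kappa loses to Delta; Theta loses to Kappa; Zeta loses to Kappa; Delta loses to Theta); the cycle Kappa beats Theta beats Delta beats Kappa rules out a Condorcet winner.

none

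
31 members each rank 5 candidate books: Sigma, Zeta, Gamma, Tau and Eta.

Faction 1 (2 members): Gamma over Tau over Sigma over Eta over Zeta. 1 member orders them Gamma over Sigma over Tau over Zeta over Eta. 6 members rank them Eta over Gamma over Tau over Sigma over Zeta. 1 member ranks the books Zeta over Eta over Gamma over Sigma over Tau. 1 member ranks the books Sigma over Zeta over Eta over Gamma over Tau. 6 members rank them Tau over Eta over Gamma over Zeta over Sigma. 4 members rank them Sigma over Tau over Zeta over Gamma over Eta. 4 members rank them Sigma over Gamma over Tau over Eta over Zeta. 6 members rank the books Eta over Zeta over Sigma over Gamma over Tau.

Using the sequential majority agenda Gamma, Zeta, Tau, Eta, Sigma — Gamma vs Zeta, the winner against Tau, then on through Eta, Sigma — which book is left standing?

Eta

Round 1: Gamma vs Zeta — 19–12, Gamma advances.
Round 2: Gamma vs Tau — 21–10, Gamma advances.
Round 3: Gamma vs Eta — 11–20, Eta advances.
Round 4: Eta vs Sigma — 19–12, Eta advances.
Eta survives the agenda.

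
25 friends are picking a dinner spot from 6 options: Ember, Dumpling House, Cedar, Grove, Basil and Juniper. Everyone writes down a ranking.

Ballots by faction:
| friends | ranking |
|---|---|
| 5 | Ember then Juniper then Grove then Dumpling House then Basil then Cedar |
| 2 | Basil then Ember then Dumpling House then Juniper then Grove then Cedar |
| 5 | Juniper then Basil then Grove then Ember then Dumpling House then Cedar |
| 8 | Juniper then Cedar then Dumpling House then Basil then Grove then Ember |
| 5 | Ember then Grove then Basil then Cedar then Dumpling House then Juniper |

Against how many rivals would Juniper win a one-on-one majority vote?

5

Juniper against each rival (25 friends):
Juniper vs Ember: Juniper is ranked higher on 5+8 = 13 ballots, Ember on 12. Juniper wins 13–12.
Juniper–Dumpling House: Juniper 18–7.
Juniper vs Cedar: Juniper, 20–5.
Juniper vs Grove: Juniper preferred on 5+2+5+8 = 20 ballots; Juniper wins 20–5.
Juniper vs Basil: Juniper preferred on 5+5+8 = 18 ballots; Juniper wins 18–7.
Juniper beats Ember, Dumpling House, Cedar, Grove, Basil — 5 pairwise wins.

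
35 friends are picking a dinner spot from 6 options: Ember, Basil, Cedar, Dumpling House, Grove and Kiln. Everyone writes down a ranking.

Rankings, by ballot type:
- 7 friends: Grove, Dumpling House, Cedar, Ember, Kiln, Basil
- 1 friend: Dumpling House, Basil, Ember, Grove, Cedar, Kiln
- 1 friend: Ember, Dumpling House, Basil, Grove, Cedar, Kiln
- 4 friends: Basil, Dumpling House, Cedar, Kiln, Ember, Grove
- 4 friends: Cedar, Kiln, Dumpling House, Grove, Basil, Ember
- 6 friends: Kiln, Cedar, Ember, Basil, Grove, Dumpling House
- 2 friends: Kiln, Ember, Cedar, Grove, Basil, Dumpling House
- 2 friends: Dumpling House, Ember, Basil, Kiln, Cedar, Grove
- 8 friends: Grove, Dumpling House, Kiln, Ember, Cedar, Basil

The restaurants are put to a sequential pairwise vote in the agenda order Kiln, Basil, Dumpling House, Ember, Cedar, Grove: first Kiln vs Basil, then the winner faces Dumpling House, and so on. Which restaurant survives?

Grove

Round 1: Kiln vs Basil — 27–8, Kiln advances.
Round 2: Kiln vs Dumpling House — 12–23, Dumpling House advances.
Round 3: Dumpling House vs Ember — 26–9, Dumpling House advances.
Round 4: Dumpling House vs Cedar — 23–12, Dumpling House advances.
Round 5: Dumpling House vs Grove — 12–23, Grove advances.
Grove survives the agenda.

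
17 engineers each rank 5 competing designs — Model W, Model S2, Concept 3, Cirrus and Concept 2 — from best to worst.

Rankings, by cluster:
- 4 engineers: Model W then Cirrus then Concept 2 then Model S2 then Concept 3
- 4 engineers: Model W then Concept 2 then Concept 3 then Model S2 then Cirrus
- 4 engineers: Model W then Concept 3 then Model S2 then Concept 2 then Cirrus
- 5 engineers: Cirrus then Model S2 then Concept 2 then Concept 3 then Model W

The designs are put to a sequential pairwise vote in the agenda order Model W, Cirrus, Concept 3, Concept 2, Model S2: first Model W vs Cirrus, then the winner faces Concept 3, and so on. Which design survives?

Round 1: Model W vs Cirrus — 12–5, Model W advances.
Round 2: Model W vs Concept 3 — 12–5, Model W advances.
Round 3: Model W vs Concept 2 — 12–5, Model W advances.
Round 4: Model W vs Model S2 — 12–5, Model W advances.
The agenda winner is Model W.

Model W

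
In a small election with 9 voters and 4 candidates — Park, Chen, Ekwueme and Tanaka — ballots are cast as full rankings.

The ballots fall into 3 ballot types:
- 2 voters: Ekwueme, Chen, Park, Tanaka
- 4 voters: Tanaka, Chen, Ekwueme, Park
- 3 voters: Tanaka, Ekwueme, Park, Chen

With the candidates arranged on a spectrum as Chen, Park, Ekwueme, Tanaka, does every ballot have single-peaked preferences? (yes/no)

no

Axis positions: Chen=1, Park=2, Ekwueme=3, Tanaka=4.
Ballot type 1: ranking walks positions 3-1-2-4; Chen is ranked above Park even though Park lies between Chen and the peak Ekwueme on the axis — preferences dip and rise again. Not single-peaked.
Ballot type 2: ranking walks positions 4-1-3-2; Chen is ranked above Ekwueme even though Ekwueme lies between Chen and the peak Tanaka on the axis — preferences dip and rise again. Not single-peaked.
Ballot type 3 (peak Tanaka at position 4): ranking walks positions 4-3-2-1, expanding outward from the peak — single-peaked.
Ballot type 1 violates single-peakedness, so the profile is not single-peaked on this axis.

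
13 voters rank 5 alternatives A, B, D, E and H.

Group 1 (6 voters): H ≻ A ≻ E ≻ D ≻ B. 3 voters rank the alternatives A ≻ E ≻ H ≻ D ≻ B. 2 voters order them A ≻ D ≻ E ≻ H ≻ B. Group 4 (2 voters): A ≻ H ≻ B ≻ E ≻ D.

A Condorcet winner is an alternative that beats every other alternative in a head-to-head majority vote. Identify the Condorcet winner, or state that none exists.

Pairwise majorities:
A vs B: A, 13–0.
A vs D: A, 13–0.
A–E: A 13–0.
A vs H: A, 7–6.
B vs D: D, 11–2.
B–E: E 11–2.
B vs H: H, 13–0.
D vs E: E, 11–2.
D vs H: H wins 11–2.
E–H: H 8–5.
A beats each of B, D, E, H — A is the Condorcet winner.

A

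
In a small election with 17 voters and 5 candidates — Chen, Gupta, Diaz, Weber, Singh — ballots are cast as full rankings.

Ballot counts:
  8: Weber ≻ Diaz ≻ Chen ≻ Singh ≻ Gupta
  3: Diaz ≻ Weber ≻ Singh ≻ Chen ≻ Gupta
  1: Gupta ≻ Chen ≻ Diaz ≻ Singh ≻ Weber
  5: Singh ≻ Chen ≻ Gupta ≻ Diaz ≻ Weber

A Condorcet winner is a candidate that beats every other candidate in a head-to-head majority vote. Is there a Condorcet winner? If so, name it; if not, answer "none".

Diaz

Pairwise majorities:
Chen vs Gupta: 8+3+5 = 16 for Chen, 1 for Gupta — Chen by 16–1.
Chen vs Diaz: 1+5 = 6 for Chen, 11 for Diaz — Diaz by 11–6.
Chen vs Weber: 6 to 11, Weber.
Chen vs Singh: 8+1 = 9 for Chen, 8 for Singh — Chen by 9–8.
Gupta vs Diaz: Gupta is ranked higher on 1+5 = 6 ballots, Diaz on 11. Diaz wins 11–6.
Gupta vs Weber: 6 to 11, Weber.
Gupta vs Singh: 1 for Gupta, 16 for Singh — Singh by 16–1.
Diaz vs Weber: Diaz preferred on 3+1+5 = 9 ballots; Diaz wins 9–8.
Diaz vs Singh: 12 to 5, Diaz.
Weber vs Singh: 11 to 6, Weber.
Diaz defeats every rival head-to-head and is the Condorcet winner.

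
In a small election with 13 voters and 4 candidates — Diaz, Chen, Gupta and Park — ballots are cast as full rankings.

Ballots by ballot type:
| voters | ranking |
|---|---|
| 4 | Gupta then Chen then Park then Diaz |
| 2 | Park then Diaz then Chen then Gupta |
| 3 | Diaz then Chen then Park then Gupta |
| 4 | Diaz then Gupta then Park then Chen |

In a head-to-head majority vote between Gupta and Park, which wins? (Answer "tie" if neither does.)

Ballots ranking Gupta above Park: 4 + 4 = 8.
Ballots ranking Park above Gupta: 13 − 8 = 5.
Gupta wins the head-to-head 8–5.

Gupta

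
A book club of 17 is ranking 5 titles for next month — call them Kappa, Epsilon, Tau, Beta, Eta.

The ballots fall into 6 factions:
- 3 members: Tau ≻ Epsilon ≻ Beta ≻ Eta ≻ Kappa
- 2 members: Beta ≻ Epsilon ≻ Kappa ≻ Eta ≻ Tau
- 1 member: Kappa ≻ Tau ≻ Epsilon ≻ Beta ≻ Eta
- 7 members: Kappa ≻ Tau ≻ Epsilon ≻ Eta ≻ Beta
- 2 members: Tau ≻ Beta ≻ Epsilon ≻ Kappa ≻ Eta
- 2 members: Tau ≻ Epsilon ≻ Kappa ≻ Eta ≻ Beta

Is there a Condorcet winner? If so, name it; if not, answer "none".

none

Head-to-head results (17 members):
Kappa vs Epsilon: Kappa preferred on 1+7 = 8 ballots; Epsilon wins 9–8.
Kappa vs Tau: Kappa preferred on 2+1+7 = 10 ballots; Kappa wins 10–7.
Kappa vs Beta: Kappa preferred on 1+7+2 = 10 ballots; Kappa wins 10–7.
Kappa vs Eta: Kappa preferred on 2+1+7+2+2 = 14 ballots; Kappa wins 14–3.
Epsilon vs Tau: Epsilon preferred on 2 ballots; Tau wins 15–2.
Epsilon vs Beta: 13 to 4, Epsilon.
Epsilon vs Eta: 3+2+1+7+2+2 = 17 for Epsilon, 0 for Eta — Epsilon by 17–0.
Tau vs Beta: 15 to 2, Tau.
Tau vs Eta: Tau preferred on 3+1+7+2+2 = 15 ballots; Tau wins 15–2.
Beta vs Eta: 3+2+1+2 = 8 for Beta, 9 for Eta — Eta by 9–8.
Every book loses at least once (Kappa loses to Epsilon; Epsilon loses to Tau; Tau loses to Kappa; Beta loses to Kappa; Eta loses to Kappa). The majority relation contains the cycle Kappa > Tau > Epsilon > Kappa, so there is no Condorcet winner.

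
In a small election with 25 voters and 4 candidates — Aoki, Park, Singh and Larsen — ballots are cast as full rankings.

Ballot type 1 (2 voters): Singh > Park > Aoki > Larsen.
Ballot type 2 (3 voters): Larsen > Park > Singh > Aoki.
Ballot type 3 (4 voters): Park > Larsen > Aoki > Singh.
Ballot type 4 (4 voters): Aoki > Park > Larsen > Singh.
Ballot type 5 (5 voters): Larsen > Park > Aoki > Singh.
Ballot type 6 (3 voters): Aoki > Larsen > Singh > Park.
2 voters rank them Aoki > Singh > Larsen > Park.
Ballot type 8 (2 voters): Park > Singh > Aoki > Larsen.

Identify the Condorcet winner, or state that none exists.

Check each pair by majority over 25 ballots:
Aoki vs Park: 4+3+2 = 9 for Aoki, 16 for Park — Park by 16–9.
Aoki vs Singh: Aoki is ranked higher on 4+4+5+3+2 = 18 ballots, Singh on 7. Aoki wins 18–7.
Aoki vs Larsen: Aoki wins 13–12.
Park vs Singh: Park, 18–7.
Park–Larsen: Larsen 13–12.
Singh vs Larsen: Singh is ranked higher on 2+2+2 = 6 ballots, Larsen on 19. Larsen wins 19–6.
No candidate is unbeaten: Aoki loses to Park; Park loses to Larsen; Singh loses to Aoki; Larsen loses to Aoki. In particular Aoki → Larsen → Park → Aoki is a majority cycle — no Condorcet winner exists.

none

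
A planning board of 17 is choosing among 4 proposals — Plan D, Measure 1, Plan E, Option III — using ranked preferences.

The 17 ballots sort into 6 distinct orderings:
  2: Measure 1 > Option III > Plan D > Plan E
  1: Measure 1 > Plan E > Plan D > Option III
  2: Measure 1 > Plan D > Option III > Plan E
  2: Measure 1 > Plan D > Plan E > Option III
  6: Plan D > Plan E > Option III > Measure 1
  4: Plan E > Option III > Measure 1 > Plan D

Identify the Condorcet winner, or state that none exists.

none

Check each pair by majority over 17 ballots:
Plan D vs Measure 1: 6 for Plan D, 11 for Measure 1 — Measure 1 by 11–6.
Plan D vs Plan E: 12 to 5, Plan D.
Plan D vs Option III: Plan D is ranked higher on 1+2+2+6 = 11 ballots, Option III on 6. Plan D wins 11–6.
Measure 1 vs Plan E: Plan E, 10–7.
Measure 1 vs Option III: Option III wins 10–7.
Plan E vs Option III: Plan E is ranked higher on 1+2+6+4 = 13 ballots, Option III on 4. Plan E wins 13–4.
Every option loses at least once (Plan D loses to Measure 1; Measure 1 loses to Plan E; Plan E loses to Plan D; Option III loses to Plan D). The majority relation contains the cycle Plan D beats Plan E beats Measure 1 beats Plan D, so there is no Condorcet winner.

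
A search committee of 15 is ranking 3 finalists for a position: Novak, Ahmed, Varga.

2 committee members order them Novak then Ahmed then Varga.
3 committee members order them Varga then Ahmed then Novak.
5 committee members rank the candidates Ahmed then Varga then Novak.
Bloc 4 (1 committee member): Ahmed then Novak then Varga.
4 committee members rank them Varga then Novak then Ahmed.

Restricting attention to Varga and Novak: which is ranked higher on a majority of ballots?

Ballots ranking Varga above Novak: 3 + 5 + 4 = 12.
Ballots ranking Novak above Varga: 15 − 12 = 3.
Varga wins the head-to-head 12–3.

Varga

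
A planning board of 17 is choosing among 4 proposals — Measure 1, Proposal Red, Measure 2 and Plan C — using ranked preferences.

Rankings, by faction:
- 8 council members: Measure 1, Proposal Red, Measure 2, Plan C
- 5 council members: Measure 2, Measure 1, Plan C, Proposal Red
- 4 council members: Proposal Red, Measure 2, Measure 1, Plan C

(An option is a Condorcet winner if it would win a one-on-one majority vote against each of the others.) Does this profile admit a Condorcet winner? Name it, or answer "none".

Head-to-head results (17 council members):
Measure 1 vs Proposal Red: 8+5 = 13 for Measure 1, 4 for Proposal Red — Measure 1 by 13–4.
Measure 1 vs Measure 2: 8 for Measure 1, 9 for Measure 2 — Measure 2 by 9–8.
Measure 1 vs Plan C: Measure 1 is ranked higher on 8+5+4 = 17 ballots, Plan C on 0. Measure 1 wins 17–0.
Proposal Red vs Measure 2: 12 to 5, Proposal Red.
Proposal Red vs Plan C: 8+4 = 12 for Proposal Red, 5 for Plan C — Proposal Red by 12–5.
Measure 2 vs Plan C: Measure 2 preferred on 8+5+4 = 17 ballots; Measure 2 wins 17–0.
Every option loses at least once (Measure 1 loses to Measure 2; Proposal Red loses to Measure 1; Measure 2 loses to Proposal Red; Plan C loses to Measure 1). The majority relation contains the cycle Measure 1 > Proposal Red > Measure 2 > Measure 1, so there is no Condorcet winner.

none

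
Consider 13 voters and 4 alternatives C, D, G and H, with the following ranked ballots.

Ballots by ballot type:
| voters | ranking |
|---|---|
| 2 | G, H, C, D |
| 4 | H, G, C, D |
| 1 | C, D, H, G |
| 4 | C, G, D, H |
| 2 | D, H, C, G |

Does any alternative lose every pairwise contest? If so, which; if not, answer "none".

Head-to-head results (13 voters):
C vs D: C preferred on 2+4+1+4 = 11 ballots; C wins 11–2.
C vs G: C, 7–6.
C vs H: C preferred on 1+4 = 5 ballots; H wins 8–5.
D vs G: G, 10–3.
D vs H: 7 to 6, D.
G vs H: G preferred on 2+4 = 6 ballots; H wins 7–6.
No alternative is winless: C beats D; D beats H; G beats D; H beats C. There is no Condorcet loser.

none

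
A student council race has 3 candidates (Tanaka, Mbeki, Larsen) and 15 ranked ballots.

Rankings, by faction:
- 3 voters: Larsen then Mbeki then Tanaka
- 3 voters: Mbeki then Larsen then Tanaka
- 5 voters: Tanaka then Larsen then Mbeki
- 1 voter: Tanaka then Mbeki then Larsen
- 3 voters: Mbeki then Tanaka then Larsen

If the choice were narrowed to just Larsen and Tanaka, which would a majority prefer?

Ballots ranking Larsen above Tanaka: 3 + 3 = 6.
Ballots ranking Tanaka above Larsen: 15 − 6 = 9.
Tanaka wins the head-to-head 9–6.

Tanaka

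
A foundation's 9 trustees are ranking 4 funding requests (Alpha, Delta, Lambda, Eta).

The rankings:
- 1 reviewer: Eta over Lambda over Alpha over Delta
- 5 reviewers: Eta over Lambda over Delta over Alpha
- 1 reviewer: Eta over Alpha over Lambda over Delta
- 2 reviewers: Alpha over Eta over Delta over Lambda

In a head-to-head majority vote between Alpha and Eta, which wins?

Eta

Ballots ranking Alpha above Eta: 2.
Ballots ranking Eta above Alpha: 9 − 2 = 7.
Eta wins the head-to-head 7–2.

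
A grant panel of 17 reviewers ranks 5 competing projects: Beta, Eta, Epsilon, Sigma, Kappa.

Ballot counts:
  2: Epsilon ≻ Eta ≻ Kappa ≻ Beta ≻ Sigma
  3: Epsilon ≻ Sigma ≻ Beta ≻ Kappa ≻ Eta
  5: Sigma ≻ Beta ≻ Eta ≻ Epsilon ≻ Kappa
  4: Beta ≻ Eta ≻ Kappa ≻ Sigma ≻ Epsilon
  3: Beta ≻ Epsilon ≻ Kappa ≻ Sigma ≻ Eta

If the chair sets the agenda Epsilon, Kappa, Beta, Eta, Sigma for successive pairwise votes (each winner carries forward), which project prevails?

Beta

Round 1: Epsilon vs Kappa — 13–4, Epsilon advances.
Round 2: Epsilon vs Beta — 5–12, Beta advances.
Round 3: Beta vs Eta — 15–2, Beta advances.
Round 4: Beta vs Sigma — 9–8, Beta advances.
The agenda winner is Beta.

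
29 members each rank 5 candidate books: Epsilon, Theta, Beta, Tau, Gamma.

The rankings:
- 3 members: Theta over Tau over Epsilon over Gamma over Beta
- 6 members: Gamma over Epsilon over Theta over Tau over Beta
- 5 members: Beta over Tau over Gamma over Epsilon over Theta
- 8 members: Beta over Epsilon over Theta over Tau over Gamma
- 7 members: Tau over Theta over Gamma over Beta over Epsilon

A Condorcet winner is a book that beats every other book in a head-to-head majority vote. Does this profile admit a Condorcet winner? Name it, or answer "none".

none

Head-to-head results (29 members):
Epsilon vs Theta: 6+5+8 = 19 for Epsilon, 10 for Theta — Epsilon by 19–10.
Epsilon vs Beta: 9 to 20, Beta.
Epsilon vs Tau: Tau wins 15–14.
Epsilon vs Gamma: 3+8 = 11 for Epsilon, 18 for Gamma — Gamma by 18–11.
Theta vs Beta: Theta wins 16–13.
Theta vs Tau: 17 to 12, Theta.
Theta vs Gamma: Theta wins 18–11.
Beta vs Tau: Beta preferred on 5+8 = 13 ballots; Tau wins 16–13.
Beta vs Gamma: Beta is ranked higher on 5+8 = 13 ballots, Gamma on 16. Gamma wins 16–13.
Tau vs Gamma: Tau is ranked higher on 3+5+8+7 = 23 ballots, Gamma on 6. Tau wins 23–6.
Every book loses at least once (Epsilon loses to Beta; Theta loses to Epsilon; Beta loses to Theta; Tau loses to Theta; Gamma loses to Theta). The majority relation contains the cycle Epsilon → Theta → Beta → Epsilon, so there is no Condorcet winner.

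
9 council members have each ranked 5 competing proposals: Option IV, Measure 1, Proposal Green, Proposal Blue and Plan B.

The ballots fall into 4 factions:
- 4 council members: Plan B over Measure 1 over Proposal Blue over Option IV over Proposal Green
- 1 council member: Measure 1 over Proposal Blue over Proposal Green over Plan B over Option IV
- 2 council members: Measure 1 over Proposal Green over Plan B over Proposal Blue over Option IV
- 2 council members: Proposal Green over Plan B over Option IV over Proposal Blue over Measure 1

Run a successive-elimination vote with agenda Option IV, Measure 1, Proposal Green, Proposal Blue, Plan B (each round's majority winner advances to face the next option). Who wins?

Plan B

Round 1: Option IV vs Measure 1 — 2–7, Measure 1 advances.
Round 2: Measure 1 vs Proposal Green — 7–2, Measure 1 advances.
Round 3: Measure 1 vs Proposal Blue — 7–2, Measure 1 advances.
Round 4: Measure 1 vs Plan B — 3–6, Plan B advances.
Plan B survives the agenda.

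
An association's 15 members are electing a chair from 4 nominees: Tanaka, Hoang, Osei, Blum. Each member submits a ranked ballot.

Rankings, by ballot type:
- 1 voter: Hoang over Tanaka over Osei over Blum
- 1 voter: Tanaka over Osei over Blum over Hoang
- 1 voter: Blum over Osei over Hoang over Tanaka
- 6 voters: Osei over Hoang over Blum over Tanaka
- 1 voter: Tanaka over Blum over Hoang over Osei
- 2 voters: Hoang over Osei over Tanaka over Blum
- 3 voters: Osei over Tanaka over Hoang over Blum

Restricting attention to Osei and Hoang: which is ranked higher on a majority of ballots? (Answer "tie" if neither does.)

Ballots ranking Osei above Hoang: 1 + 1 + 6 + 3 = 11.
Ballots ranking Hoang above Osei: 15 − 11 = 4.
Osei wins the head-to-head 11–4.

Osei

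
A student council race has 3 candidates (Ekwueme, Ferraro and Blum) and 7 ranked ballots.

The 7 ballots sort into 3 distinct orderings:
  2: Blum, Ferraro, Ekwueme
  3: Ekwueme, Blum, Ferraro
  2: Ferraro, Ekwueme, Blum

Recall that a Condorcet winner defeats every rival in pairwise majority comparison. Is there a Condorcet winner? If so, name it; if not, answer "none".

Pairwise majorities:
Ekwueme vs Ferraro: Ekwueme preferred on 3 ballots; Ferraro wins 4–3.
Ekwueme vs Blum: Ekwueme, 5–2.
Ferraro vs Blum: Blum wins 5–2.
Each candidate drops at least one matchup (Ekwueme loses to Ferraro; Ferraro loses to Blum; Blum loses to Ekwueme); the cycle Ekwueme > Blum > Ferraro > Ekwueme rules out a Condorcet winner.

none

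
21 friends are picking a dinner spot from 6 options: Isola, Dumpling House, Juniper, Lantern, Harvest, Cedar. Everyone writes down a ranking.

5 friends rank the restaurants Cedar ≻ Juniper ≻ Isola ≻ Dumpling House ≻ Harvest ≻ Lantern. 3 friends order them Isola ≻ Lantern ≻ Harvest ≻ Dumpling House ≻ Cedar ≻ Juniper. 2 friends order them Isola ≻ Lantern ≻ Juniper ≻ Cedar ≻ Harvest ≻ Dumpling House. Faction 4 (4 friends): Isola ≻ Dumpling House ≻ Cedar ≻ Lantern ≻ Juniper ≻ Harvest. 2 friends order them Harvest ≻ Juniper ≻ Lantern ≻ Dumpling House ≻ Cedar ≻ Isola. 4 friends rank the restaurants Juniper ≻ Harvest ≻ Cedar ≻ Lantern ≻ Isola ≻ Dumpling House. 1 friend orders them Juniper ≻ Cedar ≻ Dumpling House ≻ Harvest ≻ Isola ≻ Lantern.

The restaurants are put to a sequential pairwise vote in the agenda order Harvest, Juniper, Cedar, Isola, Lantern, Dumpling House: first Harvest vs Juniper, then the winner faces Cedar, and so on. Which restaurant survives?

Cedar

Round 1: Harvest vs Juniper — 5–16, Juniper advances.
Round 2: Juniper vs Cedar — 9–12, Cedar advances.
Round 3: Cedar vs Isola — 12–9, Cedar advances.
Round 4: Cedar vs Lantern — 14–7, Cedar advances.
Round 5: Cedar vs Dumpling House — 12–9, Cedar advances.
The agenda winner is Cedar.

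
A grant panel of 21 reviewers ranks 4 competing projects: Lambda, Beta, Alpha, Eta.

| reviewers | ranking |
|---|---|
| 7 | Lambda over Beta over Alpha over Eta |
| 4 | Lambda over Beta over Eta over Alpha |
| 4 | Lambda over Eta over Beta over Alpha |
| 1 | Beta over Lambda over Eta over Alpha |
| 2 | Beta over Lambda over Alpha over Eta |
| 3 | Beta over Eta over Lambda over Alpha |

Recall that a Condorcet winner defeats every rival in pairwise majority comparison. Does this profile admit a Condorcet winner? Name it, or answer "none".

Head-to-head results (21 reviewers):
Lambda vs Beta: Lambda wins 15–6.
Lambda–Alpha: Lambda 21–0.
Lambda vs Eta: Lambda wins 18–3.
Beta vs Alpha: Beta, 21–0.
Beta vs Eta: Beta wins 17–4.
Alpha vs Eta: Eta wins 12–9.
Lambda wins every pairwise contest, so Lambda is the Condorcet winner.

Lambda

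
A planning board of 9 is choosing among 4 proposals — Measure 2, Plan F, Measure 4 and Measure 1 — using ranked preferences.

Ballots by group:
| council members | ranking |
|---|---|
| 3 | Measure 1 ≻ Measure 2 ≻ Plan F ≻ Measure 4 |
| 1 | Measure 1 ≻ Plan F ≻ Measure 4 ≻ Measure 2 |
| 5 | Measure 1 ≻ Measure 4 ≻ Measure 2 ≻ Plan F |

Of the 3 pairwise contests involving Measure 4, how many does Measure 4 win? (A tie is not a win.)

2

Measure 4 against each rival (9 council members):
Measure 4 vs Measure 2: 1+5 = 6 for Measure 4, 3 for Measure 2 — Measure 4 by 6–3.
Measure 4 vs Plan F: Measure 4, 5–4.
Measure 4 vs Measure 1: Measure 4 is ranked higher on 0 ballots, Measure 1 on 9. Measure 1 wins 9–0.
Measure 4 beats Measure 2, Plan F; loses to Measure 1 — 2 pairwise wins.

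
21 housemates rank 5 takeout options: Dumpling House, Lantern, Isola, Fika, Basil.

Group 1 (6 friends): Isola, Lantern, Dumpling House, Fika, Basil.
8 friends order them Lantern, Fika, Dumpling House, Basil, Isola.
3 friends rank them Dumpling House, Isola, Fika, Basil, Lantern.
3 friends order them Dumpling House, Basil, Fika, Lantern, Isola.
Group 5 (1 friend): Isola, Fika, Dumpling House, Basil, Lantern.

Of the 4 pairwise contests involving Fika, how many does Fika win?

Fika against each rival (21 friends):
Fika vs Dumpling House: Dumpling House wins 12–9.
Fika vs Lantern: 7 to 14, Lantern.
Fika vs Isola: Fika wins 11–10.
Fika vs Basil: Fika wins 18–3.
Fika beats Isola, Basil; loses to Dumpling House, Lantern — 2 pairwise wins.

2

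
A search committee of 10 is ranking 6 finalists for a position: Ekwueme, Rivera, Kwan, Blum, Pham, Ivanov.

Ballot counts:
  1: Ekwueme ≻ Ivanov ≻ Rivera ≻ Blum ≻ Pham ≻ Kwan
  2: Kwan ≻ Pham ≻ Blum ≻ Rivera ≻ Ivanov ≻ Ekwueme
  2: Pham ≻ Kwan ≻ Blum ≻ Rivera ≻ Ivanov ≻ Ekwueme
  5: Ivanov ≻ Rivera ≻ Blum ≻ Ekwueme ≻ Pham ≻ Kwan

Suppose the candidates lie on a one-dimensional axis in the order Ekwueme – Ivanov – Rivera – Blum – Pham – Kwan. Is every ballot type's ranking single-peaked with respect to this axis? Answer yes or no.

yes

Axis positions: Ekwueme=1, Ivanov=2, Rivera=3, Blum=4, Pham=5, Kwan=6.
Ballot type 1 (peak Ekwueme at position 1): ranking walks positions 1-2-3-4-5-6, expanding outward from the peak — single-peaked.
Ballot type 2 (peak Kwan at position 6): ranking walks positions 6-5-4-3-2-1, expanding outward from the peak — single-peaked.
Ballot type 3 (peak Pham at position 5): ranking walks positions 5-6-4-3-2-1, expanding outward from the peak — single-peaked.
Ballot type 4 (peak Ivanov at position 2): ranking walks positions 2-3-4-1-5-6, expanding outward from the peak — single-peaked.
Every ranking is single-peaked on this axis.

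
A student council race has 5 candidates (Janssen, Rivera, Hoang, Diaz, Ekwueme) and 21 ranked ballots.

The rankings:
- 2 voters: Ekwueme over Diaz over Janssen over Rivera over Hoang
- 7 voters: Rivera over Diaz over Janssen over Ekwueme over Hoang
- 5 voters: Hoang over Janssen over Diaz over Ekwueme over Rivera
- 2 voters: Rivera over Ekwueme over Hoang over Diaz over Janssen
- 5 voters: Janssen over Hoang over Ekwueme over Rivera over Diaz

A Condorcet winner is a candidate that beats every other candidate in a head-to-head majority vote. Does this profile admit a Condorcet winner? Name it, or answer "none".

none

Pairwise majorities:
Janssen vs Rivera: Janssen, 12–9.
Janssen vs Hoang: Janssen, 14–7.
Janssen–Diaz: Diaz 11–10.
Janssen–Ekwueme: Janssen 17–4.
Rivera vs Hoang: Rivera, 11–10.
Rivera vs Diaz: Rivera wins 14–7.
Rivera vs Ekwueme: Ekwueme, 12–9.
Hoang vs Diaz: Hoang, 12–9.
Hoang vs Ekwueme: Ekwueme wins 11–10.
Diaz vs Ekwueme: Diaz, 12–9.
Each candidate drops at least one matchup (Janssen loses to Diaz; Rivera loses to Janssen; Hoang loses to Janssen; Diaz loses to Rivera; Ekwueme loses to Janssen); the cycle Janssen > Rivera > Diaz > Janssen rules out a Condorcet winner.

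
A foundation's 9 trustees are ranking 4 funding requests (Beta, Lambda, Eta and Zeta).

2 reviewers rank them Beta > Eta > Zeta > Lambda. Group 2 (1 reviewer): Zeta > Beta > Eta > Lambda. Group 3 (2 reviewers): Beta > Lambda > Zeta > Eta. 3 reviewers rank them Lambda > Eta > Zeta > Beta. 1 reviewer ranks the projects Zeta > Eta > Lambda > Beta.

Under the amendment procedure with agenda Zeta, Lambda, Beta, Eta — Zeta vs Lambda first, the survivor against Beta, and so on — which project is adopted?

Round 1: Zeta vs Lambda — 4–5, Lambda advances.
Round 2: Lambda vs Beta — 4–5, Beta advances.
Round 3: Beta vs Eta — 5–4, Beta advances.
Beta survives the agenda.

Beta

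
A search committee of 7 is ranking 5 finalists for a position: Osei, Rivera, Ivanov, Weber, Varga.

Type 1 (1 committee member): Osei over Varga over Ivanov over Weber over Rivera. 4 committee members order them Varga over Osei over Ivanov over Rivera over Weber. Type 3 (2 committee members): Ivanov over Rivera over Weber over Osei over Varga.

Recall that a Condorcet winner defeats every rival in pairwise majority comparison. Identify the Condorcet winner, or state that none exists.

Varga

Pairwise majorities:
Osei vs Rivera: Osei wins 5–2.
Osei vs Ivanov: Osei wins 5–2.
Osei vs Weber: 5 to 2, Osei.
Osei vs Varga: 1+2 = 3 for Osei, 4 for Varga — Varga by 4–3.
Rivera vs Ivanov: Ivanov wins 7–0.
Rivera vs Weber: 4+2 = 6 for Rivera, 1 for Weber — Rivera by 6–1.
Rivera vs Varga: 2 for Rivera, 5 for Varga — Varga by 5–2.
Ivanov–Weber: Ivanov 7–0.
Ivanov vs Varga: Varga, 5–2.
Weber vs Varga: Weber preferred on 2 ballots; Varga wins 5–2.
Varga defeats every rival head-to-head and is the Condorcet winner.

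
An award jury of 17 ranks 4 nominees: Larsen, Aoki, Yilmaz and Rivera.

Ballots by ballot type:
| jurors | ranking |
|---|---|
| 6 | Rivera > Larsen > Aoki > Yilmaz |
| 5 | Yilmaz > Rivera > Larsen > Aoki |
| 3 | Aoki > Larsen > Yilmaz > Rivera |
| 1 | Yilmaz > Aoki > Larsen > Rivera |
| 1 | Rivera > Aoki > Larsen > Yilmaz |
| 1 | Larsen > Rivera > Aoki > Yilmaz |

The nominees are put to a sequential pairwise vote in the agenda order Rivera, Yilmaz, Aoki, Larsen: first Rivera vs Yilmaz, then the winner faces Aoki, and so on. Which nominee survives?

Larsen

Round 1: Rivera vs Yilmaz — 8–9, Yilmaz advances.
Round 2: Yilmaz vs Aoki — 6–11, Aoki advances.
Round 3: Aoki vs Larsen — 5–12, Larsen advances.
The agenda winner is Larsen.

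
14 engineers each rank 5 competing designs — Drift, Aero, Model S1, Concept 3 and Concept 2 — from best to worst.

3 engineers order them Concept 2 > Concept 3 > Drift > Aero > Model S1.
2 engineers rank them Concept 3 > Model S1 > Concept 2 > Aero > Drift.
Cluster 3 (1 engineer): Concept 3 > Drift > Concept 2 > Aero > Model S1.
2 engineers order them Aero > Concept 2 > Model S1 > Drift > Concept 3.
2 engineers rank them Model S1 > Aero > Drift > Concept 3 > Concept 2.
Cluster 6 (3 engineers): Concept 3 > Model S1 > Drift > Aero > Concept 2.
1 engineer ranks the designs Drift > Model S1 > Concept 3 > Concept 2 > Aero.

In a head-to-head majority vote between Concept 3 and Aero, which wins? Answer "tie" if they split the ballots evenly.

Concept 3

Ballots ranking Concept 3 above Aero: 3 + 2 + 1 + 3 + 1 = 10.
Ballots ranking Aero above Concept 3: 14 − 10 = 4.
Concept 3 wins the head-to-head 10–4.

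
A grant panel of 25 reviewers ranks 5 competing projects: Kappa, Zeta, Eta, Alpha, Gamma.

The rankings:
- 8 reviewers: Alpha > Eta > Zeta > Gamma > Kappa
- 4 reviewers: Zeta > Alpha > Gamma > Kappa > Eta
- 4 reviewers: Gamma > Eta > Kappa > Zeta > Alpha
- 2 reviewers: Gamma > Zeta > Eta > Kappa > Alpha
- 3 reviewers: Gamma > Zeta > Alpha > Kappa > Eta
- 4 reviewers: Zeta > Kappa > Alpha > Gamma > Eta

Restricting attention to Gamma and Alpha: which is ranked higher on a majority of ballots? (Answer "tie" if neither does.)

Ballots ranking Gamma above Alpha: 4 + 2 + 3 = 9.
Ballots ranking Alpha above Gamma: 25 − 9 = 16.
Alpha wins the head-to-head 16–9.

Alpha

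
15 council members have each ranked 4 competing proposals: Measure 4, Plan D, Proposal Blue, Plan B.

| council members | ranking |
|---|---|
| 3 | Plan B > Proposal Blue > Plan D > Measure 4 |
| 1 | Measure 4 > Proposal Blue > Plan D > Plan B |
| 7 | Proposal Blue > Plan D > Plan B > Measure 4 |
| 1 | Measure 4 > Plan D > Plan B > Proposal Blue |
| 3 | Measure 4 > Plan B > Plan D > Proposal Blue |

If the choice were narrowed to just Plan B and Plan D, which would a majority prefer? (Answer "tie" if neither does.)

Ballots ranking Plan B above Plan D: 3 + 3 = 6.
Ballots ranking Plan D above Plan B: 15 − 6 = 9.
Plan D wins the head-to-head 9–6.

Plan D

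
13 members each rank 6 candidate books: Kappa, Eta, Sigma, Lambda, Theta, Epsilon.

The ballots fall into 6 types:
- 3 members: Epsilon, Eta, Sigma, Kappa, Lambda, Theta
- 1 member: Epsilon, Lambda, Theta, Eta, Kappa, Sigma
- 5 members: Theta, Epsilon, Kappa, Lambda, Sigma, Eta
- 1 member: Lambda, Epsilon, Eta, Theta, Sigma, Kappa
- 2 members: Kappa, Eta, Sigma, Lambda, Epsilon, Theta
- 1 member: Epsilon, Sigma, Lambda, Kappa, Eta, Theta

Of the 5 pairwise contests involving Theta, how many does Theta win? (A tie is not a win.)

Theta against each rival (13 members):
Theta vs Kappa: Theta, 7–6.
Theta vs Eta: Theta is ranked higher on 1+5 = 6 ballots, Eta on 7. Eta wins 7–6.
Theta vs Sigma: 7 to 6, Theta.
Theta vs Lambda: Theta preferred on 5 ballots; Lambda wins 8–5.
Theta vs Epsilon: Theta preferred on 5 ballots; Epsilon wins 8–5.
Theta beats Kappa, Sigma; loses to Eta, Lambda, Epsilon — 2 pairwise wins.

2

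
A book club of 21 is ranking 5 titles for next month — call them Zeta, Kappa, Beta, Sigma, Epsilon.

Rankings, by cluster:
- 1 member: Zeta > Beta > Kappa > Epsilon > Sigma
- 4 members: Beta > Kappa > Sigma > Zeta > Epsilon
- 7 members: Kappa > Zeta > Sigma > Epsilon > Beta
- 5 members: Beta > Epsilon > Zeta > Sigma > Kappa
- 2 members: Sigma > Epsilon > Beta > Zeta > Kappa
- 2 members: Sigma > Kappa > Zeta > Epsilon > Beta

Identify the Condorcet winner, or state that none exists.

none

Head-to-head results (21 members):
Zeta vs Kappa: Zeta preferred on 1+5+2 = 8 ballots; Kappa wins 13–8.
Zeta vs Beta: Zeta preferred on 1+7+2 = 10 ballots; Beta wins 11–10.
Zeta vs Sigma: 13 to 8, Zeta.
Zeta vs Epsilon: Zeta preferred on 1+4+7+2 = 14 ballots; Zeta wins 14–7.
Kappa vs Beta: 7+2 = 9 for Kappa, 12 for Beta — Beta by 12–9.
Kappa vs Sigma: Kappa preferred on 1+4+7 = 12 ballots; Kappa wins 12–9.
Kappa vs Epsilon: Kappa is ranked higher on 1+4+7+2 = 14 ballots, Epsilon on 7. Kappa wins 14–7.
Beta vs Sigma: 10 to 11, Sigma.
Beta vs Epsilon: Beta preferred on 1+4+5 = 10 ballots; Epsilon wins 11–10.
Sigma vs Epsilon: Sigma preferred on 4+7+2+2 = 15 ballots; Sigma wins 15–6.
No book is unbeaten: Zeta loses to Kappa; Kappa loses to Beta; Beta loses to Sigma; Sigma loses to Zeta; Epsilon loses to Zeta. In particular Zeta > Sigma > Beta > Zeta is a majority cycle — no Condorcet winner exists.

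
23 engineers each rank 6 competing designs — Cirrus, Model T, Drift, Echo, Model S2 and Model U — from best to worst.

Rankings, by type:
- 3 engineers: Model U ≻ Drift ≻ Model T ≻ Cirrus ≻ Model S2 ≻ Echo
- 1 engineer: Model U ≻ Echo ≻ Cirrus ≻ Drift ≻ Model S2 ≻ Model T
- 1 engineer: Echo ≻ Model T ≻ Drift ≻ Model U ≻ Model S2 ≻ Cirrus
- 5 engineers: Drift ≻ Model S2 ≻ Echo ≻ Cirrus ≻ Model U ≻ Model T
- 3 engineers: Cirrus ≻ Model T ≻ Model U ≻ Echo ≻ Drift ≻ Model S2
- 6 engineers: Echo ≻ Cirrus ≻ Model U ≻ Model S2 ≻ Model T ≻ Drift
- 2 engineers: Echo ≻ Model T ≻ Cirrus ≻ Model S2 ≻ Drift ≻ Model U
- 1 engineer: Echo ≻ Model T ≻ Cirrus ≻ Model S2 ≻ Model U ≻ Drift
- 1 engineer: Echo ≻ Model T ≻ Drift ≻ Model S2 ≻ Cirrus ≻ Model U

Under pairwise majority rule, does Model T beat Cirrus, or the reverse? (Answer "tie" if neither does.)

Cirrus

Ballots ranking Model T above Cirrus: 3 + 1 + 2 + 1 + 1 = 8.
Ballots ranking Cirrus above Model T: 23 − 8 = 15.
Cirrus wins the head-to-head 15–8.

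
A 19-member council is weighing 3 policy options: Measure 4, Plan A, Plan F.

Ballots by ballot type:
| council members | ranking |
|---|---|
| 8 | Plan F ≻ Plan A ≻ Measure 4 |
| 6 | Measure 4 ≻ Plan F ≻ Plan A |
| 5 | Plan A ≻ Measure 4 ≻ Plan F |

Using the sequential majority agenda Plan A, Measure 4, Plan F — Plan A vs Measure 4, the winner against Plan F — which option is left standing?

Plan F

Round 1: Plan A vs Measure 4 — 13–6, Plan A advances.
Round 2: Plan A vs Plan F — 5–14, Plan F advances.
The agenda winner is Plan F.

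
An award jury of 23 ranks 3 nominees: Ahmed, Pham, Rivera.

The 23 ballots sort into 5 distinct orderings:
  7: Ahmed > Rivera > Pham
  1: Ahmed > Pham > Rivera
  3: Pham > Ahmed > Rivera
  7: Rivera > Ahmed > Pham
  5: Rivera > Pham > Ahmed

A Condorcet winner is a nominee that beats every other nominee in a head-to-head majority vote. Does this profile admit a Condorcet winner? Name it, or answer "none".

Rivera

Head-to-head results (23 jurors):
Ahmed–Pham: Ahmed 15–8.
Ahmed–Rivera: Rivera 12–11.
Pham vs Rivera: 1+3 = 4 for Pham, 19 for Rivera — Rivera by 19–4.
Only Rivera has no losses; Rivera is the Condorcet winner.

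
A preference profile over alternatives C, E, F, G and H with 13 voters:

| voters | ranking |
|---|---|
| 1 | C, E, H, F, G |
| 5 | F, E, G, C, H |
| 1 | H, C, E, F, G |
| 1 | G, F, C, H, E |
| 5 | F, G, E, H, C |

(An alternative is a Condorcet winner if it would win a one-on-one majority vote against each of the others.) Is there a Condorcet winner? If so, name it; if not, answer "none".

Head-to-head results (13 voters):
C vs E: E wins 10–3.
C vs F: F wins 11–2.
C–G: G 11–2.
C vs H: C wins 7–6.
E–F: F 11–2.
E vs G: E wins 7–6.
E vs H: E wins 11–2.
F–G: F 12–1.
F vs H: F, 11–2.
G vs H: G wins 11–2.
F defeats every rival head-to-head and is the Condorcet winner.

F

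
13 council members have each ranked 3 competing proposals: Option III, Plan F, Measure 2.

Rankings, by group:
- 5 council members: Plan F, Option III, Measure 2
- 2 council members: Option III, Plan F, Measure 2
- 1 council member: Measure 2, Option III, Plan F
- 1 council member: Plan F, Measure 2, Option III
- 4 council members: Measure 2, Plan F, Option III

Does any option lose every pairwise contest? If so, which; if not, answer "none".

Measure 2

Pairwise majorities:
Option III vs Plan F: 3 to 10, Plan F.
Option III vs Measure 2: Option III wins 7–6.
Plan F vs Measure 2: 8 to 5, Plan F.
Only Measure 2 has no wins; Measure 2 is the Condorcet loser.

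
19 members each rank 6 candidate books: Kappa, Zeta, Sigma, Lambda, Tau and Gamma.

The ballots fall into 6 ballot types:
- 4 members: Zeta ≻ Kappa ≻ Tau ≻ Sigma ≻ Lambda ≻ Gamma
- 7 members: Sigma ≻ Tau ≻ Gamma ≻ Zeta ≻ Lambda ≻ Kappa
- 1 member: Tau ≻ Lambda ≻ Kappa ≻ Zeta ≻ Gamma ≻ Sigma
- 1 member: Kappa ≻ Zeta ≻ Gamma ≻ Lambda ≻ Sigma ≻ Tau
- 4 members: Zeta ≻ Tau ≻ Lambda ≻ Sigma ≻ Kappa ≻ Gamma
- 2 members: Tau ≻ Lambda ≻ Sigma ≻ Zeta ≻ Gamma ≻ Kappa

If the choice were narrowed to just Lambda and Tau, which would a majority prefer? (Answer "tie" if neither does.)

Ballots ranking Lambda above Tau: 1.
Ballots ranking Tau above Lambda: 19 − 1 = 18.
Tau wins the head-to-head 18–1.

Tau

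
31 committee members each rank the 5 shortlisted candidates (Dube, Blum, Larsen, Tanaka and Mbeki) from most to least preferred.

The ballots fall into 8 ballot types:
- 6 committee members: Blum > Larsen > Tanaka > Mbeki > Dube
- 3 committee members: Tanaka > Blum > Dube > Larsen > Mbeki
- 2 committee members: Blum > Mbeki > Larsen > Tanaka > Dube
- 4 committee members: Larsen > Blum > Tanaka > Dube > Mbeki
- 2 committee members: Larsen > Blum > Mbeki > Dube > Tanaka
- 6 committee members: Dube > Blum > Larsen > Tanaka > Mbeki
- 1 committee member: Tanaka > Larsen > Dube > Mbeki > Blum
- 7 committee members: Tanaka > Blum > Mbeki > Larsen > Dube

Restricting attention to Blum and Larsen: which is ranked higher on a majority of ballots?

Blum

Ballots ranking Blum above Larsen: 6 + 3 + 2 + 6 + 7 = 24.
Ballots ranking Larsen above Blum: 31 − 24 = 7.
Blum wins the head-to-head 24–7.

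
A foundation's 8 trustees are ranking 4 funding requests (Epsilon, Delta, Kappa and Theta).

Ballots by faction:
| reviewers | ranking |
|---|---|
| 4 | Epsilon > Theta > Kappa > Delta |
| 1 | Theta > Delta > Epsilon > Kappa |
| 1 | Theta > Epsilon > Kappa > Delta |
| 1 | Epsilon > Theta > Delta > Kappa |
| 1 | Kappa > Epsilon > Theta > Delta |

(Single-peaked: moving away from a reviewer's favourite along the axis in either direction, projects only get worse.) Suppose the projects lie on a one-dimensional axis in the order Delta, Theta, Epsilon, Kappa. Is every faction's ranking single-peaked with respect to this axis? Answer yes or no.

yes

Axis positions: Delta=1, Theta=2, Epsilon=3, Kappa=4.
Faction 1 (peak Epsilon at position 3): ranking walks positions 3-2-4-1, expanding outward from the peak — single-peaked.
Faction 2 (peak Theta at position 2): ranking walks positions 2-1-3-4, expanding outward from the peak — single-peaked.
Faction 3 (peak Theta at position 2): ranking walks positions 2-3-4-1, expanding outward from the peak — single-peaked.
Faction 4 (peak Epsilon at position 3): ranking walks positions 3-2-1-4, expanding outward from the peak — single-peaked.
Faction 5 (peak Kappa at position 4): ranking walks positions 4-3-2-1, expanding outward from the peak — single-peaked.
Every ranking is single-peaked on this axis.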